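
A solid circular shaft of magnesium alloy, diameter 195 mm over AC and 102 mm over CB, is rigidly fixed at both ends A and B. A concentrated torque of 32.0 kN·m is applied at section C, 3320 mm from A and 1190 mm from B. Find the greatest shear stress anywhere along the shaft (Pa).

2.65e7 Pa

Compatibility: T_A·a/J_AC = T_B·b/J_CB with T_A + T_B = T₀.
J_AC = 1.42×10^-4 m⁴, J_CB = 1.06×10^-5 m⁴, so T_A = T₀·(J_AC/a)/((J_AC/a)+(J_CB/b)) = 26470 N·m, T_B = 5529 N·m.
τ in each portion: τ_AC = 1.82×10^7 Pa, τ_CB = 2.65×10^7 Pa; maximum is in CB.
τ_max = T_CB·r/J = 5529·0.0510/1.06×10^-5 = 2.653×10^7 Pa.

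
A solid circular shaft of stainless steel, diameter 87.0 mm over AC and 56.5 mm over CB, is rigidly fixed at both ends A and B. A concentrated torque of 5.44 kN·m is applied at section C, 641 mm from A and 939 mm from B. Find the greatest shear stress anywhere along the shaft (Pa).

Compatibility: T_A·a/J_AC = T_B·b/J_CB with T_A + T_B = T₀.
J_AC = 5.62×10^-6 m⁴, J_CB = 1.00×10^-6 m⁴, so T_A = T₀·(J_AC/a)/((J_AC/a)+(J_CB/b)) = 4851 N·m, T_B = 589.0 N·m.
τ in each portion: τ_AC = 3.75×10^7 Pa, τ_CB = 1.66×10^7 Pa; maximum is in AC.
τ_max = T_AC·r/J = 4851·0.0435/5.62×10^-6 = 3.752×10^7 Pa.

3.75e7 Pa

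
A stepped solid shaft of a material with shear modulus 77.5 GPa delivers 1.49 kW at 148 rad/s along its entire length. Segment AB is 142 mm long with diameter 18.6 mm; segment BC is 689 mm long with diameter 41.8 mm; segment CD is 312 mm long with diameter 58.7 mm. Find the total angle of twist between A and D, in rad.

ω = 148 rad/s, so T = P/ω = 1.49×10³ / 148.0 = 10.07 N·m.
J_AB = π(0.0186)⁴/32 = 1.18×10^-8 m⁴; J_BC = π(0.0418)⁴/32 = 3.00×10^-7 m⁴; J_CD = π(0.0587)⁴/32 = 1.17×10^-6 m⁴.
θ = (T/G)·Σ L_i/J_i = (10.07/77.5×10⁹)·(0.142/1.18×10^-8 + 0.689/3.00×10^-7 + 0.312/1.17×10^-6) = 1.903×10^-3 rad.

0.00190 rad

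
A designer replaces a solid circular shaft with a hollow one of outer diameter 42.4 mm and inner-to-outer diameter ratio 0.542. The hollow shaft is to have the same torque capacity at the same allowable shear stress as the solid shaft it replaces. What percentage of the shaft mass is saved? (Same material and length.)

Equal τ_max and T ⇒ the solid shaft needs d_s³ = d_o³(1−k⁴), so d_s = 42.4·(1−0.542⁴)^(1/3) = 41.14 mm.
Area ratio A_h/A_s = d_o²(1−k²)/d_s² = (1−k²)/(1−k⁴)^(2/3) = 0.7500.
Mass saving = 1 − 0.7500 = 25.0 %.

25.0 %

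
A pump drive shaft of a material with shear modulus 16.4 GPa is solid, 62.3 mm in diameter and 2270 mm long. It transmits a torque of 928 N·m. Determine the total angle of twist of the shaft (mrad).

J = πd⁴/32 = π(0.0623)⁴/32 = 1.479×10^-6 m⁴.
θ = T·L/(G·J) = 928.0 × 2.27 / (16.4×10⁹ × 1.479×10^-6) = 0.08685 rad.

86.9 mrad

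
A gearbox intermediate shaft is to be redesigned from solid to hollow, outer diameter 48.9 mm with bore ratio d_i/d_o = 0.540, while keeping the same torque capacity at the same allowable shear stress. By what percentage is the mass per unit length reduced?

24.8 %

Equal τ_max and T ⇒ the solid shaft needs d_s³ = d_o³(1−k⁴), so d_s = 48.9·(1−0.540⁴)^(1/3) = 47.47 mm.
Area ratio A_h/A_s = d_o²(1−k²)/d_s² = (1−k²)/(1−k⁴)^(2/3) = 0.7516.
Mass saving = 1 − 0.7516 = 24.8 %.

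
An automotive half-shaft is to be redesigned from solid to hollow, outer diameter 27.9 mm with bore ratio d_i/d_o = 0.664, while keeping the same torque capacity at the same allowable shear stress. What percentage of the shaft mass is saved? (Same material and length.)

35.4 %

Equal τ_max and T ⇒ the solid shaft needs d_s³ = d_o³(1−k⁴), so d_s = 27.9·(1−0.664⁴)^(1/3) = 25.96 mm.
Area ratio A_h/A_s = d_o²(1−k²)/d_s² = (1−k²)/(1−k⁴)^(2/3) = 0.6458.
Mass saving = 1 − 0.6458 = 35.4 %.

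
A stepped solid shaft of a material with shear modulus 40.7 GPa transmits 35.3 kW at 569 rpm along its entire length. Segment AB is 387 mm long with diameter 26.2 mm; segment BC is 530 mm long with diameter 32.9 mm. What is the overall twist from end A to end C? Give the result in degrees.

ω = 2π·569/60 = 59.59 rad/s, so T = P/ω = 35.3×10³ / 59.59 = 592.4 N·m.
J_AB = π(0.0262)⁴/32 = 4.63×10^-8 m⁴; J_BC = π(0.0329)⁴/32 = 1.15×10^-7 m⁴.
θ = (T/G)·Σ L_i/J_i = (592.4/40.7×10⁹)·(0.387/4.63×10^-8 + 0.530/1.15×10^-7) = 0.1888 rad.

10.8°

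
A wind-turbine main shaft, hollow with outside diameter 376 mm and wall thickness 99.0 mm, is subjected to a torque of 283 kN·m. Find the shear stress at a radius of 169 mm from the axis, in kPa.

J = π(d_o⁴ − d_i⁴)/32 = π(0.376⁴ − 0.178⁴)/32 = 1.864×10^-3 m⁴.
Shear stress varies linearly with radius: τ = T·r/J = 283000 × 0.169 / 1.864×10^-3 = 2.566×10^7 Pa.

25700 kPa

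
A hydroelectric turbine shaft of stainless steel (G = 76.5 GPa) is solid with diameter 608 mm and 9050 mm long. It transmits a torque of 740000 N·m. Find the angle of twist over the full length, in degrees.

0.374°

J = πd⁴/32 = π(0.608)⁴/32 = 0.01342 m⁴.
θ = T·L/(G·J) = 740000 × 9.05 / (76.5×10⁹ × 0.01342) = 6.525×10^-3 rad.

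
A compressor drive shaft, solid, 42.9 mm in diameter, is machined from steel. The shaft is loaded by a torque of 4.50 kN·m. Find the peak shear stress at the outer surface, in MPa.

290 MPa

J = πd⁴/32 = π(0.0429)⁴/32 = 3.325×10^-7 m⁴.
τ_max = T·r/J = 4500 × 0.0215 / 3.325×10^-7 = 2.903×10^8 Pa.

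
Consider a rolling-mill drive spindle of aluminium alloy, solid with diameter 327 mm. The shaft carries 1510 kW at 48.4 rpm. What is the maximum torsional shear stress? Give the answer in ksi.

ω = 2π·48.4/60 = 5.068 rad/s, so T = P/ω = 1510×10³ / 5.068 = 297900 N·m.
J = πd⁴/32 = π(0.327)⁴/32 = 1.123×10^-3 m⁴.
τ_max = T·r/J = 297900 × 0.164 / 1.123×10^-3 = 4.339×10^7 Pa.

6.29 ksi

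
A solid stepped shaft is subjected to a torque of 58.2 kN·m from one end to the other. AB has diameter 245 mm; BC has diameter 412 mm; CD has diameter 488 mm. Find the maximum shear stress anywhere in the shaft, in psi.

2920 psi

Under the same torque, τ_max = 16T/(πd³) is largest where d is smallest — segment AB (d = 245 mm).
τ_max = 16·58200/(π·(0.245)³) = 2.016×10^7 Pa.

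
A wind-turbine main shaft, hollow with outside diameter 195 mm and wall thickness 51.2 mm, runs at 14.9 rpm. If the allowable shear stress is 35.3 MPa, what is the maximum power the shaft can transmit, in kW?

J = π(d_o⁴ − d_i⁴)/32 = π(0.195⁴ − 0.0926⁴)/32 = 1.347×10^-4 m⁴.
T_max = τ_allow·J/r = 3.53×10^7 × 1.347×10^-4 / 0.0975 = 48780 N·m.
ω = 2π·14.9/60 = 1.560 rad/s, so P_max = T_max·ω = 7.611×10^4 W.

76.1 kW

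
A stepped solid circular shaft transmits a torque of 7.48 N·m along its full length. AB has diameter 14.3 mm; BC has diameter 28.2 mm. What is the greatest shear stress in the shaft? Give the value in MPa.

13.0 MPa

Under the same torque, τ_max = 16T/(πd³) is largest where d is smallest — segment AB (d = 14.3 mm).
τ_max = 16·7.480/(π·(0.0143)³) = 1.303×10^7 Pa.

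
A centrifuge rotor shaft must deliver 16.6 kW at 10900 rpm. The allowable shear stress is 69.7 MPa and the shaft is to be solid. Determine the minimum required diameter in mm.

10.2 mm

ω = 2π·10900/60 = 1141 rad/s, so T = P/ω = 16.6×10³ / 1141 = 14.54 N·m.
For a solid shaft τ_max = 16T/(πd³), so d = (16T/(π τ_allow))^(1/3) = (16·14.54/(π·6.97×10^7))^(1/3) = 0.01020 m.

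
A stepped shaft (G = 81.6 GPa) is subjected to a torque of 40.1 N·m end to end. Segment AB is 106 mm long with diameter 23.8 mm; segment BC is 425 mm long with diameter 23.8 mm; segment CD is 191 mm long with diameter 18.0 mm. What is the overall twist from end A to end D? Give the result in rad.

J_AB = π(0.0238)⁴/32 = 3.15×10^-8 m⁴; J_BC = π(0.0238)⁴/32 = 3.15×10^-8 m⁴; J_CD = π(0.0180)⁴/32 = 1.03×10^-8 m⁴.
θ = (T/G)·Σ L_i/J_i = (40.10/81.6×10⁹)·(0.106/3.15×10^-8 + 0.425/3.15×10^-8 + 0.191/1.03×10^-8) = 0.01739 rad.

0.0174 rad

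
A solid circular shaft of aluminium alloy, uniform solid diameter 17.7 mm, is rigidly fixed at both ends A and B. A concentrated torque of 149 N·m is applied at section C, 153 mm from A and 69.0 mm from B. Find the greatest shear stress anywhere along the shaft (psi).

13700 psi

With uniform GJ and both ends fixed, compatibility θ_AC = θ_CB gives T_A·a = T_B·b, together with T_A + T_B = T₀.
T_A = T₀·b/(a+b) = 149.0·69.0/222.0 = 46.31 N·m; T_B = 102.7 N·m.
τ in each portion: τ_AC = 4.25×10^7 Pa, τ_CB = 9.43×10^7 Pa; maximum is in CB.
τ_max = T_CB·r/J = 102.7·0.00885/9.64×10^-9 = 9.431×10^7 Pa.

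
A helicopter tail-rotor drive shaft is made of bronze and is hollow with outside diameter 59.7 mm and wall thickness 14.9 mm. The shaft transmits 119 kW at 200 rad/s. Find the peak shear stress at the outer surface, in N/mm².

15.2 N/mm²

ω = 200 rad/s, so T = P/ω = 119×10³ / 200.0 = 595.0 N·m.
J = π(d_o⁴ − d_i⁴)/32 = π(0.0597⁴ − 0.0299⁴)/32 = 1.169×10^-6 m⁴.
τ_max = T·r/J = 595.0 × 0.0299 / 1.169×10^-6 = 1.520×10^7 Pa.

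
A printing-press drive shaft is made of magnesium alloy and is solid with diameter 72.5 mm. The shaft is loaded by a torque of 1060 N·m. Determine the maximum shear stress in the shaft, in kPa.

J = πd⁴/32 = π(0.0725)⁴/32 = 2.712×10^-6 m⁴.
τ_max = T·r/J = 1060 × 0.0362 / 2.712×10^-6 = 1.417×10^7 Pa.

14200 kPa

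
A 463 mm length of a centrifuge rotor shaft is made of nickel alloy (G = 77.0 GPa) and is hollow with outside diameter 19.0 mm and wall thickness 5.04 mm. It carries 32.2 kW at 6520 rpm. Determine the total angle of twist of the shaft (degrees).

ω = 2π·6520/60 = 682.8 rad/s, so T = P/ω = 32.2×10³ / 682.8 = 47.16 N·m.
J = π(d_o⁴ − d_i⁴)/32 = π(0.0190⁴ − 0.00892⁴)/32 = 1.217×10^-8 m⁴.
θ = T·L/(G·J) = 47.16 × 0.463 / (77.0×10⁹ × 1.217×10^-8) = 0.02330 rad.

1.33°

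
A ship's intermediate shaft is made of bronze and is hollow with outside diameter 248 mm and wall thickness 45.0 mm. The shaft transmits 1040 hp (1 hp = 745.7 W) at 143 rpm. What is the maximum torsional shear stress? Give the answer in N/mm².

ω = 2π·143/60 = 14.97 rad/s, so T = P/ω = 1040×745.7 / 14.97 = 51790 N·m.
J = π(d_o⁴ − d_i⁴)/32 = π(0.248⁴ − 0.158⁴)/32 = 3.102×10^-4 m⁴.
τ_max = T·r/J = 51790 × 0.124 / 3.102×10^-4 = 2.070×10^7 Pa.

20.7 N/mm²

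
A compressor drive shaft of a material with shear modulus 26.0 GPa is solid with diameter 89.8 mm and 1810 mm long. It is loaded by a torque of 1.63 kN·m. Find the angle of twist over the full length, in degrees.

1.02°

J = πd⁴/32 = π(0.0898)⁴/32 = 6.384×10^-6 m⁴.
θ = T·L/(G·J) = 1630 × 1.81 / (26.0×10⁹ × 6.384×10^-6) = 0.01777 rad.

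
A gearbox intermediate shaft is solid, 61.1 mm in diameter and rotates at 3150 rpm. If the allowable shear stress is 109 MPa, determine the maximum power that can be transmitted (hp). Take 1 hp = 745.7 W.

J = πd⁴/32 = π(0.0611)⁴/32 = 1.368×10^-6 m⁴.
T_max = τ_allow·J/r = 1.09×10^8 × 1.368×10^-6 / 0.0306 = 4882 N·m.
ω = 2π·3150/60 = 329.9 rad/s, so P_max = T_max·ω = 1.610×10^6 W.

2160 hp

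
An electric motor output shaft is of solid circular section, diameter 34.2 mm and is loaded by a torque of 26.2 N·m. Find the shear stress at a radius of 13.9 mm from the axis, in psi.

J = πd⁴/32 = π(0.0342)⁴/32 = 1.343×10^-7 m⁴.
Shear stress varies linearly with radius: τ = T·r/J = 26.20 × 0.0139 / 1.343×10^-7 = 2.712×10^6 Pa.

393 psi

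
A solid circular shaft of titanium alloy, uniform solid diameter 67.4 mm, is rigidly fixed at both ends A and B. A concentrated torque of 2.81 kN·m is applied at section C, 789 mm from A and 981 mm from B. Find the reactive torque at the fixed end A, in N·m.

With uniform GJ and both ends fixed, compatibility θ_AC = θ_CB gives T_A·a = T_B·b, together with T_A + T_B = T₀.
T_A = T₀·b/(a+b) = 2810·981/1770 = 1557 N·m; T_B = 1253 N·m.

1560 N·m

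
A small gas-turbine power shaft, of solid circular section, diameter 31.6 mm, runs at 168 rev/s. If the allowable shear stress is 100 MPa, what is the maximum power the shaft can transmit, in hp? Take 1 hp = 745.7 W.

J = πd⁴/32 = π(0.0316)⁴/32 = 9.789×10^-8 m⁴.
T_max = τ_allow·J/r = 1.00×10^8 × 9.789×10^-8 / 0.0158 = 619.6 N·m.
ω = 2π·168 = 1056 rad/s, so P_max = T_max·ω = 6.540×10^5 W.

877 hp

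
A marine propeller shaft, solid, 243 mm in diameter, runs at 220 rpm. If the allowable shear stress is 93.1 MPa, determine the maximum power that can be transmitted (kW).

J = πd⁴/32 = π(0.243)⁴/32 = 3.423×10^-4 m⁴.
T_max = τ_allow·J/r = 9.31×10^7 × 3.423×10^-4 / 0.121 = 262300 N·m.
ω = 2π·220/60 = 23.04 rad/s, so P_max = T_max·ω = 6.043×10^6 W.

6040 kW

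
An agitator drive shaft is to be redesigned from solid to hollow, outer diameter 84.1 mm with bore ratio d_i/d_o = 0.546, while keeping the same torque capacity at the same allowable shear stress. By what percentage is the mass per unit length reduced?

Equal τ_max and T ⇒ the solid shaft needs d_s³ = d_o³(1−k⁴), so d_s = 84.1·(1−0.546⁴)^(1/3) = 81.53 mm.
Area ratio A_h/A_s = d_o²(1−k²)/d_s² = (1−k²)/(1−k⁴)^(2/3) = 0.7468.
Mass saving = 1 − 0.7468 = 25.3 %.

25.3 %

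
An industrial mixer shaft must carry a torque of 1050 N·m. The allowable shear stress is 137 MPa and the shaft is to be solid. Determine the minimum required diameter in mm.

For a solid shaft τ_max = 16T/(πd³), so d = (16T/(π τ_allow))^(1/3) = (16·1050/(π·1.37×10^8))^(1/3) = 0.03392 m.

33.9 mm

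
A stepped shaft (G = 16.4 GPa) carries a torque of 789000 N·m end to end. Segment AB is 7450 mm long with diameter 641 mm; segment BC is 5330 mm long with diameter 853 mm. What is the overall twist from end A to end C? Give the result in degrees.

1.52°

J_AB = π(0.641)⁴/32 = 0.0166 m⁴; J_BC = π(0.853)⁴/32 = 0.0520 m⁴.
θ = (T/G)·Σ L_i/J_i = (789000/16.4×10⁹)·(7.45/0.0166 + 5.33/0.0520) = 0.02656 rad.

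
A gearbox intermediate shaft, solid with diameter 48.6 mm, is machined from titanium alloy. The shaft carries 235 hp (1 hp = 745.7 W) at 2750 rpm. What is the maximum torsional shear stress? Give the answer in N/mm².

27.0 N/mm²

ω = 2π·2750/60 = 288.0 rad/s, so T = P/ω = 235×745.7 / 288.0 = 608.5 N·m.
J = πd⁴/32 = π(0.0486)⁴/32 = 5.477×10^-7 m⁴.
τ_max = T·r/J = 608.5 × 0.0243 / 5.477×10^-7 = 2.700×10^7 Pa.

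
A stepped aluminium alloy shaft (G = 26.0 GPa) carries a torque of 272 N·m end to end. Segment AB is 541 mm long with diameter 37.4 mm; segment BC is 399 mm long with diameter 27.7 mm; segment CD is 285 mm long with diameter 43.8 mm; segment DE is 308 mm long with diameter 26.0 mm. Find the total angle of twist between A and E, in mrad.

J_AB = π(0.0374)⁴/32 = 1.92×10^-7 m⁴; J_BC = π(0.0277)⁴/32 = 5.78×10^-8 m⁴; J_CD = π(0.0438)⁴/32 = 3.61×10^-7 m⁴; J_DE = π(0.0260)⁴/32 = 4.49×10^-8 m⁴.
θ = (T/G)·Σ L_i/J_i = (272.0/26.0×10⁹)·(0.541/1.92×10^-7 + 0.399/5.78×10^-8 + 0.285/3.61×10^-7 + 0.308/4.49×10^-8) = 0.1818 rad.

182 mrad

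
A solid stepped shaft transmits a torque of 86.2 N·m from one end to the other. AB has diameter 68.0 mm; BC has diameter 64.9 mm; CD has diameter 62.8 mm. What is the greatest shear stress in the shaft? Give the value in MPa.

Under the same torque, τ_max = 16T/(πd³) is largest where d is smallest — segment CD (d = 62.8 mm).
τ_max = 16·86.20/(π·(0.0628)³) = 1.773×10^6 Pa.

1.77 MPa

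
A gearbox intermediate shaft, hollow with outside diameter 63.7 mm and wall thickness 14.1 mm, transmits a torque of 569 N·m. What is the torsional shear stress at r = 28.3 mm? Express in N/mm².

11.0 N/mm²

J = π(d_o⁴ − d_i⁴)/32 = π(0.0637⁴ − 0.0355⁴)/32 = 1.461×10^-6 m⁴.
Shear stress varies linearly with radius: τ = T·r/J = 569.0 × 0.0283 / 1.461×10^-6 = 1.103×10^7 Pa.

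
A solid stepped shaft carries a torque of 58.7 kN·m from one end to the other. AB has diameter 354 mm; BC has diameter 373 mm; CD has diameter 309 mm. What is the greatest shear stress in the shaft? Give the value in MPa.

Under the same torque, τ_max = 16T/(πd³) is largest where d is smallest — segment CD (d = 309 mm).
τ_max = 16·58700/(π·(0.309)³) = 1.013×10^7 Pa.

10.1 MPa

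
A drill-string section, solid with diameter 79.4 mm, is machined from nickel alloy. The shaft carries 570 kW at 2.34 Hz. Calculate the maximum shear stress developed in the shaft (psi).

57200 psi

ω = 2π·2.34 = 14.70 rad/s, so T = P/ω = 570×10³ / 14.70 = 38770 N·m.
J = πd⁴/32 = π(0.0794)⁴/32 = 3.902×10^-6 m⁴.
τ_max = T·r/J = 38770 × 0.0397 / 3.902×10^-6 = 3.944×10^8 Pa.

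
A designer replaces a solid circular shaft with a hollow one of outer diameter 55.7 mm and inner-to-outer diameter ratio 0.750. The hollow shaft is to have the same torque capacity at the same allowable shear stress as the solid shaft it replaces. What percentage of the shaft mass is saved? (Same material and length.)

Equal τ_max and T ⇒ the solid shaft needs d_s³ = d_o³(1−k⁴), so d_s = 55.7·(1−0.750⁴)^(1/3) = 49.07 mm.
Area ratio A_h/A_s = d_o²(1−k²)/d_s² = (1−k²)/(1−k⁴)^(2/3) = 0.5638.
Mass saving = 1 − 0.5638 = 43.6 %.

43.6 %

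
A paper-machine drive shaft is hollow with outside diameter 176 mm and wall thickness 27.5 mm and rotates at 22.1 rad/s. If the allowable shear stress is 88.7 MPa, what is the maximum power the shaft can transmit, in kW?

1630 kW

J = π(d_o⁴ − d_i⁴)/32 = π(0.176⁴ − 0.121⁴)/32 = 7.316×10^-5 m⁴.
T_max = τ_allow·J/r = 8.87×10^7 × 7.316×10^-5 / 0.0880 = 73740 N·m.
ω = 22.1 rad/s, so P_max = T_max·ω = 1.630×10^6 W.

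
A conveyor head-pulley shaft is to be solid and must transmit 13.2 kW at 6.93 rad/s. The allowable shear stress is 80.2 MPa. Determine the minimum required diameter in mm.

49.5 mm

ω = 6.93 rad/s, so T = P/ω = 13.2×10³ / 6.930 = 1905 N·m.
For a solid shaft τ_max = 16T/(πd³), so d = (16T/(π τ_allow))^(1/3) = (16·1905/(π·8.02×10^7))^(1/3) = 0.04946 m.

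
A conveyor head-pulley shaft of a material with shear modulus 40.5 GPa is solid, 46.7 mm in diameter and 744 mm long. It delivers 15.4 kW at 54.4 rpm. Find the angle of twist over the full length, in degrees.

ω = 2π·54.4/60 = 5.697 rad/s, so T = P/ω = 15.4×10³ / 5.697 = 2703 N·m.
J = πd⁴/32 = π(0.0467)⁴/32 = 4.669×10^-7 m⁴.
θ = T·L/(G·J) = 2703 × 0.744 / (40.5×10⁹ × 4.669×10^-7) = 0.1064 rad.

6.09°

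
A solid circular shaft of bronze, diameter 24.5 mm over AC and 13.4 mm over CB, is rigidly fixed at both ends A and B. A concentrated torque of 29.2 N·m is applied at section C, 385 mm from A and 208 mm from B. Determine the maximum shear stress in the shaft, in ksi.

Compatibility: T_A·a/J_AC = T_B·b/J_CB with T_A + T_B = T₀.
J_AC = 3.54×10^-8 m⁴, J_CB = 3.17×10^-9 m⁴, so T_A = T₀·(J_AC/a)/((J_AC/a)+(J_CB/b)) = 25.05 N·m, T_B = 4.149 N·m.
τ in each portion: τ_AC = 8.68×10^6 Pa, τ_CB = 8.78×10^6 Pa; maximum is in CB.
τ_max = T_CB·r/J = 4.149·0.00670/3.17×10^-9 = 8.783×10^6 Pa.

1.27 ksi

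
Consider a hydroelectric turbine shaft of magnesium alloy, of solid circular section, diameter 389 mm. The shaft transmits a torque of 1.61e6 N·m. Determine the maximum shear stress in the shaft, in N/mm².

J = πd⁴/32 = π(0.389)⁴/32 = 2.248×10^-3 m⁴.
τ_max = T·r/J = 1.610e6 × 0.195 / 2.248×10^-3 = 1.393×10^8 Pa.

139 N/mm²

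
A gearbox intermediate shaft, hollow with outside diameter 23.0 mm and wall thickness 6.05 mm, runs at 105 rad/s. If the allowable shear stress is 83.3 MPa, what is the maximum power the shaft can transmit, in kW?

J = π(d_o⁴ − d_i⁴)/32 = π(0.0230⁴ − 0.0109⁴)/32 = 2.609×10^-8 m⁴.
T_max = τ_allow·J/r = 8.33×10^7 × 2.609×10^-8 / 0.0115 = 189.0 N·m.
ω = 105 rad/s, so P_max = T_max·ω = 1.984×10^4 W.

19.8 kW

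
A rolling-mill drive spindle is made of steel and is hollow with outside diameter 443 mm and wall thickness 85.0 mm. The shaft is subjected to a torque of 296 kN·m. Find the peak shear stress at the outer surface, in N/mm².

20.3 N/mm²

J = π(d_o⁴ − d_i⁴)/32 = π(0.443⁴ − 0.273⁴)/32 = 3.236×10^-3 m⁴.
τ_max = T·r/J = 296000 × 0.222 / 3.236×10^-3 = 2.026×10^7 Pa.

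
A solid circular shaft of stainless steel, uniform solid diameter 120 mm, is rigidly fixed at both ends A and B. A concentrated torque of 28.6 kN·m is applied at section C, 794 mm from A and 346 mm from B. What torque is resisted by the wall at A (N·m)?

8680 N·m

With uniform GJ and both ends fixed, compatibility θ_AC = θ_CB gives T_A·a = T_B·b, together with T_A + T_B = T₀.
T_A = T₀·b/(a+b) = 28600·346/1140 = 8680 N·m; T_B = 19920 N·m.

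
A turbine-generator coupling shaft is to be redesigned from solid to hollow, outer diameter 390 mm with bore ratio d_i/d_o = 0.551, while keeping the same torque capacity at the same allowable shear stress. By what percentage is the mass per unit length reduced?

Equal τ_max and T ⇒ the solid shaft needs d_s³ = d_o³(1−k⁴), so d_s = 390·(1−0.551⁴)^(1/3) = 377.6 mm.
Area ratio A_h/A_s = d_o²(1−k²)/d_s² = (1−k²)/(1−k⁴)^(2/3) = 0.7428.
Mass saving = 1 − 0.7428 = 25.7 %.

25.7 %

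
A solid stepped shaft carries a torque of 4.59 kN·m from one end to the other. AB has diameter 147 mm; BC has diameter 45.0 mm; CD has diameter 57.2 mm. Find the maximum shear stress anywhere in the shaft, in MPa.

257 MPa

Under the same torque, τ_max = 16T/(πd³) is largest where d is smallest — segment BC (d = 45.0 mm).
τ_max = 16·4590/(π·(0.0450)³) = 2.565×10^8 Pa.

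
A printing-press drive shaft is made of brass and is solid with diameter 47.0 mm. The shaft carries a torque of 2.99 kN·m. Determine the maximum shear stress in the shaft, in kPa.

147000 kPa

J = πd⁴/32 = π(0.0470)⁴/32 = 4.791×10^-7 m⁴.
τ_max = T·r/J = 2990 × 0.0235 / 4.791×10^-7 = 1.467×10^8 Pa.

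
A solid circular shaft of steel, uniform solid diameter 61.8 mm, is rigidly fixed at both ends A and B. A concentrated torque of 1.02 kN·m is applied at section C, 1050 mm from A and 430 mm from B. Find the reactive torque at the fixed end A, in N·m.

296 N·m

With uniform GJ and both ends fixed, compatibility θ_AC = θ_CB gives T_A·a = T_B·b, together with T_A + T_B = T₀.
T_A = T₀·b/(a+b) = 1020·430/1480 = 296.4 N·m; T_B = 723.6 N·m.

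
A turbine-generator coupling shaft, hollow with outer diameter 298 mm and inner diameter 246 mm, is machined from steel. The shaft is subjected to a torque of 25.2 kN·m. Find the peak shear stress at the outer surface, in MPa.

9.05 MPa

J = π(d_o⁴ − d_i⁴)/32 = π(0.298⁴ − 0.246⁴)/32 = 4.147×10^-4 m⁴.
τ_max = T·r/J = 25200 × 0.149 / 4.147×10^-4 = 9.055×10^6 Pa.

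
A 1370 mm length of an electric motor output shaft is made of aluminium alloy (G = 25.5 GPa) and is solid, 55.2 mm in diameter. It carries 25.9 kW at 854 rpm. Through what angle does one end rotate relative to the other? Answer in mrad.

ω = 2π·854/60 = 89.43 rad/s, so T = P/ω = 25.9×10³ / 89.43 = 289.6 N·m.
J = πd⁴/32 = π(0.0552)⁴/32 = 9.115×10^-7 m⁴.
θ = T·L/(G·J) = 289.6 × 1.37 / (25.5×10⁹ × 9.115×10^-7) = 0.01707 rad.

17.1 mrad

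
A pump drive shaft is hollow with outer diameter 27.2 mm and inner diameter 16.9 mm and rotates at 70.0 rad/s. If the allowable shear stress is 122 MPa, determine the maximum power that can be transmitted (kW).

28.7 kW

J = π(d_o⁴ − d_i⁴)/32 = π(0.0272⁴ − 0.0169⁴)/32 = 4.573×10^-8 m⁴.
T_max = τ_allow·J/r = 1.22×10^8 × 4.573×10^-8 / 0.0136 = 410.2 N·m.
ω = 70.0 rad/s, so P_max = T_max·ω = 2.872×10^4 W.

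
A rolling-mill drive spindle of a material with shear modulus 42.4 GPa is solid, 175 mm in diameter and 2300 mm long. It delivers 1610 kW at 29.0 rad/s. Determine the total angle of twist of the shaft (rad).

ω = 29.0 rad/s, so T = P/ω = 1610×10³ / 29.00 = 55520 N·m.
J = πd⁴/32 = π(0.175)⁴/32 = 9.208×10^-5 m⁴.
θ = T·L/(G·J) = 55520 × 2.30 / (42.4×10⁹ × 9.208×10^-5) = 0.03271 rad.

0.0327 rad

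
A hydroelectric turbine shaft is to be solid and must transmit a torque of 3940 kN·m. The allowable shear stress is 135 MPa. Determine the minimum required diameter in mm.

530 mm

For a solid shaft τ_max = 16T/(πd³), so d = (16T/(π τ_allow))^(1/3) = (16·3.940e6/(π·1.35×10^8))^(1/3) = 0.5297 m.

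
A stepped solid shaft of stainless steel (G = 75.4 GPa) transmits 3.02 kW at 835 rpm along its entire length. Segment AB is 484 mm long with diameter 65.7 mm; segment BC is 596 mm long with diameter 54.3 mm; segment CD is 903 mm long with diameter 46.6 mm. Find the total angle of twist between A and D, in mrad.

1.33 mrad

ω = 2π·835/60 = 87.44 rad/s, so T = P/ω = 3.02×10³ / 87.44 = 34.54 N·m.
J_AB = π(0.0657)⁴/32 = 1.83×10^-6 m⁴; J_BC = π(0.0543)⁴/32 = 8.53×10^-7 m⁴; J_CD = π(0.0466)⁴/32 = 4.63×10^-7 m⁴.
θ = (T/G)·Σ L_i/J_i = (34.54/75.4×10⁹)·(0.484/1.83×10^-6 + 0.596/8.53×10^-7 + 0.903/4.63×10^-7) = 1.335×10^-3 rad.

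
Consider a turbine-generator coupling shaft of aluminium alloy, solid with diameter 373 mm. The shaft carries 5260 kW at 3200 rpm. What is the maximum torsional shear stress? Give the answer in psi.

223 psi

ω = 2π·3200/60 = 335.1 rad/s, so T = P/ω = 5260×10³ / 335.1 = 15700 N·m.
J = πd⁴/32 = π(0.373)⁴/32 = 1.900×10^-3 m⁴.
τ_max = T·r/J = 15700 × 0.186 / 1.900×10^-3 = 1.540×10^6 Pa.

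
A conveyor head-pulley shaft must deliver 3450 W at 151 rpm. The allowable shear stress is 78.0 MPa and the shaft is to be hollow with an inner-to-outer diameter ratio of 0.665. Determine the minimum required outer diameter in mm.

ω = 2π·151/60 = 15.81 rad/s, so T = P/ω = 3450 / 15.81 = 218.2 N·m.
For a hollow shaft with d_i/d_o = 0.665: τ_max = 16T/(π d_o³ (1−k⁴)), so d_o = [16T/(π τ_allow (1−k⁴))]^(1/3) = [16·218.2/(π·7.80×10^7·0.8044)]^(1/3) = 0.02607 m.

26.1 mm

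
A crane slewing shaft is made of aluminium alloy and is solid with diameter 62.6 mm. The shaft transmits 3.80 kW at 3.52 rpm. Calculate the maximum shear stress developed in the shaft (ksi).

ω = 2π·3.52/60 = 0.3686 rad/s, so T = P/ω = 3.80×10³ / 0.3686 = 10310 N·m.
J = πd⁴/32 = π(0.0626)⁴/32 = 1.508×10^-6 m⁴.
τ_max = T·r/J = 10310 × 0.0313 / 1.508×10^-6 = 2.140×10^8 Pa.

31.0 ksi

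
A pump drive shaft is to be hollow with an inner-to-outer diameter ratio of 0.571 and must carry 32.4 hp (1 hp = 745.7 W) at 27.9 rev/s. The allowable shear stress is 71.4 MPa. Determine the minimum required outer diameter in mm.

22.2 mm

ω = 2π·27.9 = 175.3 rad/s, so T = P/ω = 32.4×745.7 / 175.3 = 137.8 N·m.
For a hollow shaft with d_i/d_o = 0.571: τ_max = 16T/(π d_o³ (1−k⁴)), so d_o = [16T/(π τ_allow (1−k⁴))]^(1/3) = [16·137.8/(π·7.14×10^7·0.8937)]^(1/3) = 0.02224 m.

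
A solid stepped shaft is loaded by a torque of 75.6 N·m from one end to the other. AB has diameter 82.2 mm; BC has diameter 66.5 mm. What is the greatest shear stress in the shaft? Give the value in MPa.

1.31 MPa

Under the same torque, τ_max = 16T/(πd³) is largest where d is smallest — segment BC (d = 66.5 mm).
τ_max = 16·75.60/(π·(0.0665)³) = 1.309×10^6 Pa.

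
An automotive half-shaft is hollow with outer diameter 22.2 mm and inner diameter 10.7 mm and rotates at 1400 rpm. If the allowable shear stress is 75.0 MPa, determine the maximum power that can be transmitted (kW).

J = π(d_o⁴ − d_i⁴)/32 = π(0.0222⁴ − 0.0107⁴)/32 = 2.256×10^-8 m⁴.
T_max = τ_allow·J/r = 7.50×10^7 × 2.256×10^-8 / 0.0111 = 152.4 N·m.
ω = 2π·1400/60 = 146.6 rad/s, so P_max = T_max·ω = 2.235×10^4 W.

22.3 kW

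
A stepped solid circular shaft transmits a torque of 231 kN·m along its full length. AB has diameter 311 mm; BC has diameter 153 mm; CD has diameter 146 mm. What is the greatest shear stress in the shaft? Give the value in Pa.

3.78e8 Pa

Under the same torque, τ_max = 16T/(πd³) is largest where d is smallest — segment CD (d = 146 mm).
τ_max = 16·231000/(π·(0.146)³) = 3.780×10^8 Pa.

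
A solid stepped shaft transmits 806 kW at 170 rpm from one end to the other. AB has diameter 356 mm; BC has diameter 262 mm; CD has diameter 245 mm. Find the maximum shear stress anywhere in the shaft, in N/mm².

ω = 2π·170/60 = 17.80 rad/s, so T = P/ω = 806×10³ / 17.80 = 45270 N·m.
Under the same torque, τ_max = 16T/(πd³) is largest where d is smallest — segment CD (d = 245 mm).
τ_max = 16·45270/(π·(0.245)³) = 1.568×10^7 Pa.

15.7 N/mm²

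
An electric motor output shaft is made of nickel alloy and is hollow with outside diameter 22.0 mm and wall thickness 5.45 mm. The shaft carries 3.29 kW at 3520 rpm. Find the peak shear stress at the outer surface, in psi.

ω = 2π·3520/60 = 368.6 rad/s, so T = P/ω = 3.29×10³ / 368.6 = 8.925 N·m.
J = π(d_o⁴ − d_i⁴)/32 = π(0.0220⁴ − 0.0111⁴)/32 = 2.151×10^-8 m⁴.
τ_max = T·r/J = 8.925 × 0.0110 / 2.151×10^-8 = 4.565×10^6 Pa.

662 psi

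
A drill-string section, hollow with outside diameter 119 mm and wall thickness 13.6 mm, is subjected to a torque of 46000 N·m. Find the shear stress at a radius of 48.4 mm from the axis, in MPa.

J = π(d_o⁴ − d_i⁴)/32 = π(0.119⁴ − 0.0918⁴)/32 = 1.272×10^-5 m⁴.
Shear stress varies linearly with radius: τ = T·r/J = 46000 × 0.0484 / 1.272×10^-5 = 1.751×10^8 Pa.

175 MPa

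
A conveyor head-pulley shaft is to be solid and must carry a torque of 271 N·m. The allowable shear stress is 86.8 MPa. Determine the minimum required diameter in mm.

For a solid shaft τ_max = 16T/(πd³), so d = (16T/(π τ_allow))^(1/3) = (16·271.0/(π·8.68×10^7))^(1/3) = 0.02515 m.

25.1 mm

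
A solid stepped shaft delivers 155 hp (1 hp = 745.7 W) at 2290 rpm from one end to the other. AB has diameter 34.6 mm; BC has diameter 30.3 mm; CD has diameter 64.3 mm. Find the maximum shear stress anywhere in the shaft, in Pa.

ω = 2π·2290/60 = 239.8 rad/s, so T = P/ω = 155×745.7 / 239.8 = 482.0 N·m.
Under the same torque, τ_max = 16T/(πd³) is largest where d is smallest — segment BC (d = 30.3 mm).
τ_max = 16·482.0/(π·(0.0303)³) = 8.824×10^7 Pa.

8.82e7 Pa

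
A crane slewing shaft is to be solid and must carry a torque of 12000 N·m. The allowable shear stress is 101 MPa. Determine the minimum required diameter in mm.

For a solid shaft τ_max = 16T/(πd³), so d = (16T/(π τ_allow))^(1/3) = (16·12000/(π·1.01×10^8))^(1/3) = 0.08458 m.

84.6 mm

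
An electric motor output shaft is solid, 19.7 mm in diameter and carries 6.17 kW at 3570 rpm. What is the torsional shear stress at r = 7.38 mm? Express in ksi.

ω = 2π·3570/60 = 373.8 rad/s, so T = P/ω = 6.17×10³ / 373.8 = 16.50 N·m.
J = πd⁴/32 = π(0.0197)⁴/32 = 1.479×10^-8 m⁴.
Shear stress varies linearly with radius: τ = T·r/J = 16.50 × 0.00738 / 1.479×10^-8 = 8.237×10^6 Pa.

1.19 ksi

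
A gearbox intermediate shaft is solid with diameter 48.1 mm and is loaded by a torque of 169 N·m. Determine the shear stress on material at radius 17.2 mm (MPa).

J = πd⁴/32 = π(0.0481)⁴/32 = 5.255×10^-7 m⁴.
Shear stress varies linearly with radius: τ = T·r/J = 169.0 × 0.0172 / 5.255×10^-7 = 5.531×10^6 Pa.

5.53 MPa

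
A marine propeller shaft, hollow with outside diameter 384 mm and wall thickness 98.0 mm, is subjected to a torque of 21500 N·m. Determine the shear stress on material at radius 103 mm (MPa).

1.10 MPa

J = π(d_o⁴ − d_i⁴)/32 = π(0.384⁴ − 0.188⁴)/32 = 2.012×10^-3 m⁴.
Shear stress varies linearly with radius: τ = T·r/J = 21500 × 0.103 / 2.012×10^-3 = 1.101×10^6 Pa.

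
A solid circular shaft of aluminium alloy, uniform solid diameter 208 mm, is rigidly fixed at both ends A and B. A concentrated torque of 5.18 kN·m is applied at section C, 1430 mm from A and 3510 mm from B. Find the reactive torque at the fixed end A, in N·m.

With uniform GJ and both ends fixed, compatibility θ_AC = θ_CB gives T_A·a = T_B·b, together with T_A + T_B = T₀.
T_A = T₀·b/(a+b) = 5180·3510/4940 = 3681 N·m; T_B = 1499 N·m.

3680 N·m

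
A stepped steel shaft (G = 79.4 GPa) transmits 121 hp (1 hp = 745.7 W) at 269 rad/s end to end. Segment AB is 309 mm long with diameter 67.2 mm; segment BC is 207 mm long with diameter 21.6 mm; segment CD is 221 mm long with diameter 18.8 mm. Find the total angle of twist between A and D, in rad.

0.118 rad

ω = 269 rad/s, so T = P/ω = 121×745.7 / 269.0 = 335.4 N·m.
J_AB = π(0.0672)⁴/32 = 2.00×10^-6 m⁴; J_BC = π(0.0216)⁴/32 = 2.14×10^-8 m⁴; J_CD = π(0.0188)⁴/32 = 1.23×10^-8 m⁴.
θ = (T/G)·Σ L_i/J_i = (335.4/79.4×10⁹)·(0.309/2.00×10^-6 + 0.207/2.14×10^-8 + 0.221/1.23×10^-8) = 0.1177 rad.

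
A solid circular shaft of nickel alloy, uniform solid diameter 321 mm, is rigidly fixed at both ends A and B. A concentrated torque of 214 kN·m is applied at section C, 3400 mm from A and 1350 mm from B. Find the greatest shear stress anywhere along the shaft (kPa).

23600 kPa

With uniform GJ and both ends fixed, compatibility θ_AC = θ_CB gives T_A·a = T_B·b, together with T_A + T_B = T₀.
T_A = T₀·b/(a+b) = 214000·1350/4750 = 60820 N·m; T_B = 153200 N·m.
τ in each portion: τ_AC = 9.37×10^6 Pa, τ_CB = 2.36×10^7 Pa; maximum is in CB.
τ_max = T_CB·r/J = 153200·0.161/1.04×10^-3 = 2.359×10^7 Pa.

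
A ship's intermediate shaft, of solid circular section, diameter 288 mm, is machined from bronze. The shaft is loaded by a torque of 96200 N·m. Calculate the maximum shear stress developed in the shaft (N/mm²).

20.5 N/mm²

J = πd⁴/32 = π(0.288)⁴/32 = 6.754×10^-4 m⁴.
τ_max = T·r/J = 96200 × 0.144 / 6.754×10^-4 = 2.051×10^7 Pa.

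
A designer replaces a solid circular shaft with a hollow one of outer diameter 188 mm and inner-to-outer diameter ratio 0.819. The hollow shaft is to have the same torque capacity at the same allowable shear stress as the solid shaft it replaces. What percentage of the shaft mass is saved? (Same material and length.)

51.0 %

Equal τ_max and T ⇒ the solid shaft needs d_s³ = d_o³(1−k⁴), so d_s = 188·(1−0.819⁴)^(1/3) = 154.0 mm.
Area ratio A_h/A_s = d_o²(1−k²)/d_s² = (1−k²)/(1−k⁴)^(2/3) = 0.4904.
Mass saving = 1 − 0.4904 = 51.0 %.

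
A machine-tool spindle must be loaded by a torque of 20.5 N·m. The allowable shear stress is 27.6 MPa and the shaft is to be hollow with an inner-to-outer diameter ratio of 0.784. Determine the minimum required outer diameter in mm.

For a hollow shaft with d_i/d_o = 0.784: τ_max = 16T/(π d_o³ (1−k⁴)), so d_o = [16T/(π τ_allow (1−k⁴))]^(1/3) = [16·20.50/(π·2.76×10^7·0.6222)]^(1/3) = 0.01825 m.

18.3 mm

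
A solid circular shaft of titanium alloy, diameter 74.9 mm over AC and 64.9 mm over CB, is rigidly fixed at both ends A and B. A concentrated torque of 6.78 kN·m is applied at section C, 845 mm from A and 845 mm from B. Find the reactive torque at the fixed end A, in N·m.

Compatibility: T_A·a/J_AC = T_B·b/J_CB with T_A + T_B = T₀.
J_AC = 3.09×10^-6 m⁴, J_CB = 1.74×10^-6 m⁴, so T_A = T₀·(J_AC/a)/((J_AC/a)+(J_CB/b)) = 4336 N·m, T_B = 2444 N·m.

4340 N·m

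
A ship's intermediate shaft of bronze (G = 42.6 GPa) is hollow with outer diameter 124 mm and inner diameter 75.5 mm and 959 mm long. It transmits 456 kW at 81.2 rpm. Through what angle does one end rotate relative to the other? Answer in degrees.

ω = 2π·81.2/60 = 8.503 rad/s, so T = P/ω = 456×10³ / 8.503 = 53630 N·m.
J = π(d_o⁴ − d_i⁴)/32 = π(0.124⁴ − 0.0755⁴)/32 = 2.002×10^-5 m⁴.
θ = T·L/(G·J) = 53630 × 0.959 / (42.6×10⁹ × 2.002×10^-5) = 0.06030 rad.

3.45°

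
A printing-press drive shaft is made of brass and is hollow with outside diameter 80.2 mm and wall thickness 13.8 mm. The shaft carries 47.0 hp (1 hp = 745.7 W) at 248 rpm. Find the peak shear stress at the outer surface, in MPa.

ω = 2π·248/60 = 25.97 rad/s, so T = P/ω = 47.0×745.7 / 25.97 = 1350 N·m.
J = π(d_o⁴ − d_i⁴)/32 = π(0.0802⁴ − 0.0526⁴)/32 = 3.310×10^-6 m⁴.
τ_max = T·r/J = 1350 × 0.0401 / 3.310×10^-6 = 1.635×10^7 Pa.

16.3 MPa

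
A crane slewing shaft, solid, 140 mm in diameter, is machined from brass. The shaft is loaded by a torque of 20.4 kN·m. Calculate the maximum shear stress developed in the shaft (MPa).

37.9 MPa

J = πd⁴/32 = π(0.140)⁴/32 = 3.771×10^-5 m⁴.
τ_max = T·r/J = 20400 × 0.0700 / 3.771×10^-5 = 3.786×10^7 Pa.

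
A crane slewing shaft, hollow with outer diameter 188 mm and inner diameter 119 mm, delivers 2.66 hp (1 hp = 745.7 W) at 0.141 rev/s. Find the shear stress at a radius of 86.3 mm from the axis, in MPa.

ω = 2π·0.141 = 0.8859 rad/s, so T = P/ω = 2.66×745.7 / 0.8859 = 2239 N·m.
J = π(d_o⁴ − d_i⁴)/32 = π(0.188⁴ − 0.119⁴)/32 = 1.030×10^-4 m⁴.
Shear stress varies linearly with radius: τ = T·r/J = 2239 × 0.0863 / 1.030×10^-4 = 1.877×10^6 Pa.

1.88 MPa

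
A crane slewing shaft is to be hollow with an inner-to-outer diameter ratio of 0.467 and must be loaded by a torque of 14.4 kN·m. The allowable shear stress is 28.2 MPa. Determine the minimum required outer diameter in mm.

For a hollow shaft with d_i/d_o = 0.467: τ_max = 16T/(π d_o³ (1−k⁴)), so d_o = [16T/(π τ_allow (1−k⁴))]^(1/3) = [16·14400/(π·2.82×10^7·0.9524)]^(1/3) = 0.1398 m.

140 mm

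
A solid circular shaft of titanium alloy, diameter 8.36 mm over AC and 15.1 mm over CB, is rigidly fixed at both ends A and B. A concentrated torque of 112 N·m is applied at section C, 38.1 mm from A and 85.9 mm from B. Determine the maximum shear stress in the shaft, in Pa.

Compatibility: T_A·a/J_AC = T_B·b/J_CB with T_A + T_B = T₀.
J_AC = 4.80×10^-10 m⁴, J_CB = 5.10×10^-9 m⁴, so T_A = T₀·(J_AC/a)/((J_AC/a)+(J_CB/b)) = 19.58 N·m, T_B = 92.42 N·m.
τ in each portion: τ_AC = 1.71×10^8 Pa, τ_CB = 1.37×10^8 Pa; maximum is in AC.
τ_max = T_AC·r/J = 19.58·0.00418/4.80×10^-10 = 1.707×10^8 Pa.

1.71e8 Pa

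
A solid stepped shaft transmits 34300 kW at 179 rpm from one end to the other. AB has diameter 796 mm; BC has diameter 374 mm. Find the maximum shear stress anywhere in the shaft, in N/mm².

178 N/mm²

ω = 2π·179/60 = 18.74 rad/s, so T = P/ω = 34300×10³ / 18.74 = 1.830e6 N·m.
Under the same torque, τ_max = 16T/(πd³) is largest where d is smallest — segment BC (d = 374 mm).
τ_max = 16·1.830e6/(π·(0.374)³) = 1.781×10^8 Pa.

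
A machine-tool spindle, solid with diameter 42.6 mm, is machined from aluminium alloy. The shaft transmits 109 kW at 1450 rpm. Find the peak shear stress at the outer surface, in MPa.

47.3 MPa

ω = 2π·1450/60 = 151.8 rad/s, so T = P/ω = 109×10³ / 151.8 = 717.8 N·m.
J = πd⁴/32 = π(0.0426)⁴/32 = 3.233×10^-7 m⁴.
τ_max = T·r/J = 717.8 × 0.0213 / 3.233×10^-7 = 4.729×10^7 Pa.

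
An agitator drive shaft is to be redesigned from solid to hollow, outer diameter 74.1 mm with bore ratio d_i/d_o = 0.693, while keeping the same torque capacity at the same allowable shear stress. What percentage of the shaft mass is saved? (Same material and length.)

Equal τ_max and T ⇒ the solid shaft needs d_s³ = d_o³(1−k⁴), so d_s = 74.1·(1−0.693⁴)^(1/3) = 67.90 mm.
Area ratio A_h/A_s = d_o²(1−k²)/d_s² = (1−k²)/(1−k⁴)^(2/3) = 0.6190.
Mass saving = 1 − 0.6190 = 38.1 %.

38.1 %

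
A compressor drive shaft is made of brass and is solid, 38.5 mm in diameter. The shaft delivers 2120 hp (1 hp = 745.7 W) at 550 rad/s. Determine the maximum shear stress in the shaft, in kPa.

257000 kPa

ω = 550 rad/s, so T = P/ω = 2120×745.7 / 550.0 = 2874 N·m.
J = πd⁴/32 = π(0.0385)⁴/32 = 2.157×10^-7 m⁴.
τ_max = T·r/J = 2874 × 0.0192 / 2.157×10^-7 = 2.565×10^8 Pa.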